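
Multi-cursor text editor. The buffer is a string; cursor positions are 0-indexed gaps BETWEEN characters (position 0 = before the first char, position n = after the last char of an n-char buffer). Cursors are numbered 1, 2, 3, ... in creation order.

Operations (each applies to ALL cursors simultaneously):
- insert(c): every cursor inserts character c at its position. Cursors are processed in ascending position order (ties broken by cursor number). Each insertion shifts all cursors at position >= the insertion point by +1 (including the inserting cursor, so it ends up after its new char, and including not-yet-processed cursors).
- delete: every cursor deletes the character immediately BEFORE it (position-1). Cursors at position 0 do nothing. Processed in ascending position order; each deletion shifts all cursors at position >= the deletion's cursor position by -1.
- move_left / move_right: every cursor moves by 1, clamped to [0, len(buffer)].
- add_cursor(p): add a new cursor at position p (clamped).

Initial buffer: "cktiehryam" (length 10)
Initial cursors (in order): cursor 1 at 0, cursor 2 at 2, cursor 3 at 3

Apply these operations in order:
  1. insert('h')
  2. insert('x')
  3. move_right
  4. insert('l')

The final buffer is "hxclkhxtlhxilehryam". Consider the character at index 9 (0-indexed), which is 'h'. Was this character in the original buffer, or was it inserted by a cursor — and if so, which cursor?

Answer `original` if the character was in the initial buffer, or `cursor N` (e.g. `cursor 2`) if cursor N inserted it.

After op 1 (insert('h')): buffer="hckhthiehryam" (len 13), cursors c1@1 c2@4 c3@6, authorship 1..2.3.......
After op 2 (insert('x')): buffer="hxckhxthxiehryam" (len 16), cursors c1@2 c2@6 c3@9, authorship 11..22.33.......
After op 3 (move_right): buffer="hxckhxthxiehryam" (len 16), cursors c1@3 c2@7 c3@10, authorship 11..22.33.......
After op 4 (insert('l')): buffer="hxclkhxtlhxilehryam" (len 19), cursors c1@4 c2@9 c3@13, authorship 11.1.22.233.3......
Authorship (.=original, N=cursor N): 1 1 . 1 . 2 2 . 2 3 3 . 3 . . . . . .
Index 9: author = 3

Answer: cursor 3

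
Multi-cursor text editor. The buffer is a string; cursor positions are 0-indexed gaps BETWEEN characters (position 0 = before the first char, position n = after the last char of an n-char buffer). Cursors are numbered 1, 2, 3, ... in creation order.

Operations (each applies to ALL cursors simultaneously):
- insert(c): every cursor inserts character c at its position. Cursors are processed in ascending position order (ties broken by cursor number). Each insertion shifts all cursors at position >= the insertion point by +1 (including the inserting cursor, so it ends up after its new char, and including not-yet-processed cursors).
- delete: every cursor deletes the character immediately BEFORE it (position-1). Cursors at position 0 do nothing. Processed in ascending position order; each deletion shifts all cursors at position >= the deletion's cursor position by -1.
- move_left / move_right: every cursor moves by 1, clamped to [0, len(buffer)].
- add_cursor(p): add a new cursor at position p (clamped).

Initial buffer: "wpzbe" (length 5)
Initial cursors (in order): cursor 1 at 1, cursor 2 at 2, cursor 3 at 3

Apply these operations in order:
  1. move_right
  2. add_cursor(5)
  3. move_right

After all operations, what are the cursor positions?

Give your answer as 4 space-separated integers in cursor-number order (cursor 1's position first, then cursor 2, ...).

After op 1 (move_right): buffer="wpzbe" (len 5), cursors c1@2 c2@3 c3@4, authorship .....
After op 2 (add_cursor(5)): buffer="wpzbe" (len 5), cursors c1@2 c2@3 c3@4 c4@5, authorship .....
After op 3 (move_right): buffer="wpzbe" (len 5), cursors c1@3 c2@4 c3@5 c4@5, authorship .....

Answer: 3 4 5 5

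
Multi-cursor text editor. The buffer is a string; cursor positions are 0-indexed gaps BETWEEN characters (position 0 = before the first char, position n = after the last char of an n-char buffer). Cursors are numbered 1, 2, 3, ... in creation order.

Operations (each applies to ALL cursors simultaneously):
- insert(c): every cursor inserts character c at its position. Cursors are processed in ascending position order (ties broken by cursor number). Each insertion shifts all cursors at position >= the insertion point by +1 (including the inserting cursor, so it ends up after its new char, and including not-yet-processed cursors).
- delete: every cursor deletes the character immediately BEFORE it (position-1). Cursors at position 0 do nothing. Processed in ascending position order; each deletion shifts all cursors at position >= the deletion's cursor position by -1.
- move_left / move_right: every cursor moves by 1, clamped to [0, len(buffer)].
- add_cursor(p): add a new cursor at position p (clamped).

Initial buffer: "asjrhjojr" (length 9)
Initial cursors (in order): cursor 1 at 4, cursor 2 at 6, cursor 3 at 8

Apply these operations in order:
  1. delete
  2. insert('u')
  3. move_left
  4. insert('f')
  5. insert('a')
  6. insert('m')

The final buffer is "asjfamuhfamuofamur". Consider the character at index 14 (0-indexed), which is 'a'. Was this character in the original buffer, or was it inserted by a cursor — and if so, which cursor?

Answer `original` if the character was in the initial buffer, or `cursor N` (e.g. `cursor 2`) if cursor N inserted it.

After op 1 (delete): buffer="asjhor" (len 6), cursors c1@3 c2@4 c3@5, authorship ......
After op 2 (insert('u')): buffer="asjuhuour" (len 9), cursors c1@4 c2@6 c3@8, authorship ...1.2.3.
After op 3 (move_left): buffer="asjuhuour" (len 9), cursors c1@3 c2@5 c3@7, authorship ...1.2.3.
After op 4 (insert('f')): buffer="asjfuhfuofur" (len 12), cursors c1@4 c2@7 c3@10, authorship ...11.22.33.
After op 5 (insert('a')): buffer="asjfauhfauofaur" (len 15), cursors c1@5 c2@9 c3@13, authorship ...111.222.333.
After op 6 (insert('m')): buffer="asjfamuhfamuofamur" (len 18), cursors c1@6 c2@11 c3@16, authorship ...1111.2222.3333.
Authorship (.=original, N=cursor N): . . . 1 1 1 1 . 2 2 2 2 . 3 3 3 3 .
Index 14: author = 3

Answer: cursor 3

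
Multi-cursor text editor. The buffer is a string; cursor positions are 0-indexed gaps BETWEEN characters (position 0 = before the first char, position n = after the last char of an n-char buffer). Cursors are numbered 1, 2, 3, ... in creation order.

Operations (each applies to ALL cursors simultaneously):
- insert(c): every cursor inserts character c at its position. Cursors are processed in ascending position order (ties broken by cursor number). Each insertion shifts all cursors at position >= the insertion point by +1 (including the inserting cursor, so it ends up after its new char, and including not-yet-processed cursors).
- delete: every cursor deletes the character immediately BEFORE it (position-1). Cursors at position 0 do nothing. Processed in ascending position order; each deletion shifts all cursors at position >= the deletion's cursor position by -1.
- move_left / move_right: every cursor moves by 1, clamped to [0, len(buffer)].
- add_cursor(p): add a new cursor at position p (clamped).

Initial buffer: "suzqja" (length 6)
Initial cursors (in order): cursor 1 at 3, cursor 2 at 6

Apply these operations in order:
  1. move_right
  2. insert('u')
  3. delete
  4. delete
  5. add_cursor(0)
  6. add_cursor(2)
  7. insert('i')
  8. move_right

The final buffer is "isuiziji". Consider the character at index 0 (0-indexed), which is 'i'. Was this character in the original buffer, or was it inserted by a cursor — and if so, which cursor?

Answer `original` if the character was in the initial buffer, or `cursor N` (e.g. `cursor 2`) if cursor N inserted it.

After op 1 (move_right): buffer="suzqja" (len 6), cursors c1@4 c2@6, authorship ......
After op 2 (insert('u')): buffer="suzqujau" (len 8), cursors c1@5 c2@8, authorship ....1..2
After op 3 (delete): buffer="suzqja" (len 6), cursors c1@4 c2@6, authorship ......
After op 4 (delete): buffer="suzj" (len 4), cursors c1@3 c2@4, authorship ....
After op 5 (add_cursor(0)): buffer="suzj" (len 4), cursors c3@0 c1@3 c2@4, authorship ....
After op 6 (add_cursor(2)): buffer="suzj" (len 4), cursors c3@0 c4@2 c1@3 c2@4, authorship ....
After op 7 (insert('i')): buffer="isuiziji" (len 8), cursors c3@1 c4@4 c1@6 c2@8, authorship 3..4.1.2
After op 8 (move_right): buffer="isuiziji" (len 8), cursors c3@2 c4@5 c1@7 c2@8, authorship 3..4.1.2
Authorship (.=original, N=cursor N): 3 . . 4 . 1 . 2
Index 0: author = 3

Answer: cursor 3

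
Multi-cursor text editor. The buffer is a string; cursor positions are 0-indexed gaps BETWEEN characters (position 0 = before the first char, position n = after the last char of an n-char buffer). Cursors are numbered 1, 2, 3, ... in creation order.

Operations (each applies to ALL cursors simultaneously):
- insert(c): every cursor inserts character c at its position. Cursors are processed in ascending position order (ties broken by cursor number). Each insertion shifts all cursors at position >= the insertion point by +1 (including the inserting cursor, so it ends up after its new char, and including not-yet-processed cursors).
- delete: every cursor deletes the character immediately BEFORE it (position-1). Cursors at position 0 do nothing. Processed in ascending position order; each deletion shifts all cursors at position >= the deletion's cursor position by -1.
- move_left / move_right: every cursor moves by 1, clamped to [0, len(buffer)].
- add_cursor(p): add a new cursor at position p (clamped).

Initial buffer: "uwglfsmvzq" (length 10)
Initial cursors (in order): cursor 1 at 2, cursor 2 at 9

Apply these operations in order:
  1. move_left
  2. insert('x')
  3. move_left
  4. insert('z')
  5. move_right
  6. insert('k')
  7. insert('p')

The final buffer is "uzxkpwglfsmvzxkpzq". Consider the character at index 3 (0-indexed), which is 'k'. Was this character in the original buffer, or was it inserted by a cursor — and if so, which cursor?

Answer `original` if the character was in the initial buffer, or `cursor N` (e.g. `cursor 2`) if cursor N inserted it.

Answer: cursor 1

Derivation:
After op 1 (move_left): buffer="uwglfsmvzq" (len 10), cursors c1@1 c2@8, authorship ..........
After op 2 (insert('x')): buffer="uxwglfsmvxzq" (len 12), cursors c1@2 c2@10, authorship .1.......2..
After op 3 (move_left): buffer="uxwglfsmvxzq" (len 12), cursors c1@1 c2@9, authorship .1.......2..
After op 4 (insert('z')): buffer="uzxwglfsmvzxzq" (len 14), cursors c1@2 c2@11, authorship .11.......22..
After op 5 (move_right): buffer="uzxwglfsmvzxzq" (len 14), cursors c1@3 c2@12, authorship .11.......22..
After op 6 (insert('k')): buffer="uzxkwglfsmvzxkzq" (len 16), cursors c1@4 c2@14, authorship .111.......222..
After op 7 (insert('p')): buffer="uzxkpwglfsmvzxkpzq" (len 18), cursors c1@5 c2@16, authorship .1111.......2222..
Authorship (.=original, N=cursor N): . 1 1 1 1 . . . . . . . 2 2 2 2 . .
Index 3: author = 1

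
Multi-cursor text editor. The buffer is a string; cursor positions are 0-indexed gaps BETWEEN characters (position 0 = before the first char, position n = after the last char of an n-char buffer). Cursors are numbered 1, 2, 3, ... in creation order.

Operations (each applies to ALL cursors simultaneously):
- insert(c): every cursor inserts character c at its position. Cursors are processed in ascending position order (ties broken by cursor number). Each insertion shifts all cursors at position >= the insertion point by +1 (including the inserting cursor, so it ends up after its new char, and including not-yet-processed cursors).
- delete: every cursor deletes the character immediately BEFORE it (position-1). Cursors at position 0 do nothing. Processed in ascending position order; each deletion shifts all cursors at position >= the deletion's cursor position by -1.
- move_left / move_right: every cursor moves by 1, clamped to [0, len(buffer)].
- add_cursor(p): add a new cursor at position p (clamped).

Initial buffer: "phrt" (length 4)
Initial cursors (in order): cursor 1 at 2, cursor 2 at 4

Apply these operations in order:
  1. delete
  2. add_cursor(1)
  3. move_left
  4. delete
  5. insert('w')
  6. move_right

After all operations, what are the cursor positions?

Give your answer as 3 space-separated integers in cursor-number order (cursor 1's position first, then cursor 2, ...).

After op 1 (delete): buffer="pr" (len 2), cursors c1@1 c2@2, authorship ..
After op 2 (add_cursor(1)): buffer="pr" (len 2), cursors c1@1 c3@1 c2@2, authorship ..
After op 3 (move_left): buffer="pr" (len 2), cursors c1@0 c3@0 c2@1, authorship ..
After op 4 (delete): buffer="r" (len 1), cursors c1@0 c2@0 c3@0, authorship .
After op 5 (insert('w')): buffer="wwwr" (len 4), cursors c1@3 c2@3 c3@3, authorship 123.
After op 6 (move_right): buffer="wwwr" (len 4), cursors c1@4 c2@4 c3@4, authorship 123.

Answer: 4 4 4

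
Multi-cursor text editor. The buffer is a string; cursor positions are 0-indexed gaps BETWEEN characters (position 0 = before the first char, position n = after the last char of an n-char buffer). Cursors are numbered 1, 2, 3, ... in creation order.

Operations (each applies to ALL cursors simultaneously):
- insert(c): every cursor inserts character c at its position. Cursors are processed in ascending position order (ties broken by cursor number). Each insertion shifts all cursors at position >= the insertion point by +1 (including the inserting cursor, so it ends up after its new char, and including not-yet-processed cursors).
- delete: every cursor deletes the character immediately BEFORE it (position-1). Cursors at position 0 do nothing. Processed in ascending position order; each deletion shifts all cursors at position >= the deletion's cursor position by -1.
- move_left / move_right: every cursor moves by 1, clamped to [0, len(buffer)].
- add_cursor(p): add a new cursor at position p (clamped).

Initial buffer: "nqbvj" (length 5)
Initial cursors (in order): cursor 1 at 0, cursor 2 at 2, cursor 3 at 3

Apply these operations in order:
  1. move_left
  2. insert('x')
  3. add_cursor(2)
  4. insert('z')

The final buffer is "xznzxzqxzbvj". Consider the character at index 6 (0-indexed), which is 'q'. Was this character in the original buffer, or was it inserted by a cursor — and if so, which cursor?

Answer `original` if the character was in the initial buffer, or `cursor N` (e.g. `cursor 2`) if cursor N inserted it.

Answer: original

Derivation:
After op 1 (move_left): buffer="nqbvj" (len 5), cursors c1@0 c2@1 c3@2, authorship .....
After op 2 (insert('x')): buffer="xnxqxbvj" (len 8), cursors c1@1 c2@3 c3@5, authorship 1.2.3...
After op 3 (add_cursor(2)): buffer="xnxqxbvj" (len 8), cursors c1@1 c4@2 c2@3 c3@5, authorship 1.2.3...
After op 4 (insert('z')): buffer="xznzxzqxzbvj" (len 12), cursors c1@2 c4@4 c2@6 c3@9, authorship 11.422.33...
Authorship (.=original, N=cursor N): 1 1 . 4 2 2 . 3 3 . . .
Index 6: author = original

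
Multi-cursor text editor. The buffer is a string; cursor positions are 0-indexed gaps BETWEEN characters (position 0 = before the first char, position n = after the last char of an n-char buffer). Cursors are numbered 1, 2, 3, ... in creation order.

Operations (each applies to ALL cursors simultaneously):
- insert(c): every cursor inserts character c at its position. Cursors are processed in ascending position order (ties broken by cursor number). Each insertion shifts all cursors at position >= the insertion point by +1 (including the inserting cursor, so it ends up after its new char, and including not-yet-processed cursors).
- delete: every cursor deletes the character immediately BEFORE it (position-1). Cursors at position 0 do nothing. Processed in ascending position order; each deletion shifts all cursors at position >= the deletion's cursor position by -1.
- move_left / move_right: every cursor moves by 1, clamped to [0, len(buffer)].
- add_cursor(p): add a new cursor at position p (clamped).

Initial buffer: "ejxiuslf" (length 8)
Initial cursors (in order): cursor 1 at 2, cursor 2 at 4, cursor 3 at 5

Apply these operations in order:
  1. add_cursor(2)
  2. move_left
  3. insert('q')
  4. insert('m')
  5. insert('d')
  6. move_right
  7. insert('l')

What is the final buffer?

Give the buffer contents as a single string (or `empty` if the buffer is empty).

After op 1 (add_cursor(2)): buffer="ejxiuslf" (len 8), cursors c1@2 c4@2 c2@4 c3@5, authorship ........
After op 2 (move_left): buffer="ejxiuslf" (len 8), cursors c1@1 c4@1 c2@3 c3@4, authorship ........
After op 3 (insert('q')): buffer="eqqjxqiquslf" (len 12), cursors c1@3 c4@3 c2@6 c3@8, authorship .14..2.3....
After op 4 (insert('m')): buffer="eqqmmjxqmiqmuslf" (len 16), cursors c1@5 c4@5 c2@9 c3@12, authorship .1414..22.33....
After op 5 (insert('d')): buffer="eqqmmddjxqmdiqmduslf" (len 20), cursors c1@7 c4@7 c2@12 c3@16, authorship .141414..222.333....
After op 6 (move_right): buffer="eqqmmddjxqmdiqmduslf" (len 20), cursors c1@8 c4@8 c2@13 c3@17, authorship .141414..222.333....
After op 7 (insert('l')): buffer="eqqmmddjllxqmdilqmdulslf" (len 24), cursors c1@10 c4@10 c2@16 c3@21, authorship .141414.14.222.2333.3...

Answer: eqqmmddjllxqmdilqmdulslf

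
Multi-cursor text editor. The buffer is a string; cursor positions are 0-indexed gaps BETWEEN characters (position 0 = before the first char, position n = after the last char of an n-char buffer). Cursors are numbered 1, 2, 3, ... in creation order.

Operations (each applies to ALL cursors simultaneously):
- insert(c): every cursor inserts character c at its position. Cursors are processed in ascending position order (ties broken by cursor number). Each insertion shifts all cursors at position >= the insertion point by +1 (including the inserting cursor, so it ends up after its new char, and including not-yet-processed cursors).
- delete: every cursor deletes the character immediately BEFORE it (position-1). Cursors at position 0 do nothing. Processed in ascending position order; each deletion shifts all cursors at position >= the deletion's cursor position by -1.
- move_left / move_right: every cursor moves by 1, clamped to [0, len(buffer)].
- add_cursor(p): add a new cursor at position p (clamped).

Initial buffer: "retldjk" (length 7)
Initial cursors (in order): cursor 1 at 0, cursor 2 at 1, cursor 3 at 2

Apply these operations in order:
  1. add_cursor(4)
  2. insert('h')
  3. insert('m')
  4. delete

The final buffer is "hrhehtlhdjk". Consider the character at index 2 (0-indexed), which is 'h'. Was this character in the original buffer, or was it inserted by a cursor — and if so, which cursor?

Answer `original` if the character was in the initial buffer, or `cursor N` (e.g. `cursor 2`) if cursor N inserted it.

After op 1 (add_cursor(4)): buffer="retldjk" (len 7), cursors c1@0 c2@1 c3@2 c4@4, authorship .......
After op 2 (insert('h')): buffer="hrhehtlhdjk" (len 11), cursors c1@1 c2@3 c3@5 c4@8, authorship 1.2.3..4...
After op 3 (insert('m')): buffer="hmrhmehmtlhmdjk" (len 15), cursors c1@2 c2@5 c3@8 c4@12, authorship 11.22.33..44...
After op 4 (delete): buffer="hrhehtlhdjk" (len 11), cursors c1@1 c2@3 c3@5 c4@8, authorship 1.2.3..4...
Authorship (.=original, N=cursor N): 1 . 2 . 3 . . 4 . . .
Index 2: author = 2

Answer: cursor 2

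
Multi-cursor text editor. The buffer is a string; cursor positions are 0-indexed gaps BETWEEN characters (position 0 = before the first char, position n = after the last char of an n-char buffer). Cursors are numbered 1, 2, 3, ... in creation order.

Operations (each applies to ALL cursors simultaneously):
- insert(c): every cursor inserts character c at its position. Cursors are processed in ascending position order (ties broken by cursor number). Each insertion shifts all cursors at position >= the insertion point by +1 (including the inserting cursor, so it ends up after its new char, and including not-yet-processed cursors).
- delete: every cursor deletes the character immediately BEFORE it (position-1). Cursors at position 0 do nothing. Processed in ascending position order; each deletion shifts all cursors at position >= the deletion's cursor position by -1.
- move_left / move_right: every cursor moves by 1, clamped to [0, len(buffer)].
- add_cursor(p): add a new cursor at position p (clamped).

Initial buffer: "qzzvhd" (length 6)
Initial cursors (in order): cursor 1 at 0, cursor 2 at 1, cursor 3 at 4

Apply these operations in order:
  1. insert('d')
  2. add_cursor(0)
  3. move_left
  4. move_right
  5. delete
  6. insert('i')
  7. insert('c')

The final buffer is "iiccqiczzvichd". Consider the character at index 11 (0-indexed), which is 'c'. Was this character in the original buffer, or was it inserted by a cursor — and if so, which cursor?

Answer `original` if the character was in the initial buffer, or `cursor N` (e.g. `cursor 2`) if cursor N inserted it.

After op 1 (insert('d')): buffer="dqdzzvdhd" (len 9), cursors c1@1 c2@3 c3@7, authorship 1.2...3..
After op 2 (add_cursor(0)): buffer="dqdzzvdhd" (len 9), cursors c4@0 c1@1 c2@3 c3@7, authorship 1.2...3..
After op 3 (move_left): buffer="dqdzzvdhd" (len 9), cursors c1@0 c4@0 c2@2 c3@6, authorship 1.2...3..
After op 4 (move_right): buffer="dqdzzvdhd" (len 9), cursors c1@1 c4@1 c2@3 c3@7, authorship 1.2...3..
After op 5 (delete): buffer="qzzvhd" (len 6), cursors c1@0 c4@0 c2@1 c3@4, authorship ......
After op 6 (insert('i')): buffer="iiqizzvihd" (len 10), cursors c1@2 c4@2 c2@4 c3@8, authorship 14.2...3..
After op 7 (insert('c')): buffer="iiccqiczzvichd" (len 14), cursors c1@4 c4@4 c2@7 c3@12, authorship 1414.22...33..
Authorship (.=original, N=cursor N): 1 4 1 4 . 2 2 . . . 3 3 . .
Index 11: author = 3

Answer: cursor 3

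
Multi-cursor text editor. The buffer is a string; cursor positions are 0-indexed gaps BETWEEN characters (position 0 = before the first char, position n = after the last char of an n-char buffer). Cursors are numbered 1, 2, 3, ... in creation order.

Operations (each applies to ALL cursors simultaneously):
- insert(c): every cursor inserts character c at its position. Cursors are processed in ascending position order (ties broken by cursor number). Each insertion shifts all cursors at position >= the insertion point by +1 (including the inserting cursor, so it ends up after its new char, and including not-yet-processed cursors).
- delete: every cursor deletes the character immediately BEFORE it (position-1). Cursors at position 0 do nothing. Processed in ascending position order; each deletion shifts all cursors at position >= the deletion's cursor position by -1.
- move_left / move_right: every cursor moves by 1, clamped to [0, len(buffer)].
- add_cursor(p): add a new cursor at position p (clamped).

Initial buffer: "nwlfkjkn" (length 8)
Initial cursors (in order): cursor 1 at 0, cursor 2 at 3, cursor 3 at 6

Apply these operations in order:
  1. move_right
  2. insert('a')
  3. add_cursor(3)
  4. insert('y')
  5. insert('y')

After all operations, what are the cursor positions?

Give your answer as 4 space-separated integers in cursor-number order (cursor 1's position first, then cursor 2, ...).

Answer: 4 12 18 7

Derivation:
After op 1 (move_right): buffer="nwlfkjkn" (len 8), cursors c1@1 c2@4 c3@7, authorship ........
After op 2 (insert('a')): buffer="nawlfakjkan" (len 11), cursors c1@2 c2@6 c3@10, authorship .1...2...3.
After op 3 (add_cursor(3)): buffer="nawlfakjkan" (len 11), cursors c1@2 c4@3 c2@6 c3@10, authorship .1...2...3.
After op 4 (insert('y')): buffer="naywylfaykjkayn" (len 15), cursors c1@3 c4@5 c2@9 c3@14, authorship .11.4..22...33.
After op 5 (insert('y')): buffer="nayywyylfayykjkayyn" (len 19), cursors c1@4 c4@7 c2@12 c3@18, authorship .111.44..222...333.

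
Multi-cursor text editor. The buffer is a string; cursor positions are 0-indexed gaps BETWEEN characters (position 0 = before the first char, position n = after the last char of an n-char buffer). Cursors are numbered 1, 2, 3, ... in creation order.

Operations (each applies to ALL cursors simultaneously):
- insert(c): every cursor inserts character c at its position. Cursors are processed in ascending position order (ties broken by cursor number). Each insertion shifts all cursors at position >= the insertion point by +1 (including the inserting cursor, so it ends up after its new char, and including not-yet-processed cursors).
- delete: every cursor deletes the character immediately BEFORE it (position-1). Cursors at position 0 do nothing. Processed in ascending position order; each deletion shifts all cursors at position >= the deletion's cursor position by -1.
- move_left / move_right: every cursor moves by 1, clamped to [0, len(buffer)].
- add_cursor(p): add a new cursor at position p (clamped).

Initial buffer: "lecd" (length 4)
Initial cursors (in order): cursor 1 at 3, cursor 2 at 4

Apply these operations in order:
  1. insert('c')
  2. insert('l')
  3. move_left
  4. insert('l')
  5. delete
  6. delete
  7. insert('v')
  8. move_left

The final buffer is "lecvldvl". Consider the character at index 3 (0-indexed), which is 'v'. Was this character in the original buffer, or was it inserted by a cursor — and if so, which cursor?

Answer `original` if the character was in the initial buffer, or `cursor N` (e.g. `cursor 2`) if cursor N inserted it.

After op 1 (insert('c')): buffer="leccdc" (len 6), cursors c1@4 c2@6, authorship ...1.2
After op 2 (insert('l')): buffer="leccldcl" (len 8), cursors c1@5 c2@8, authorship ...11.22
After op 3 (move_left): buffer="leccldcl" (len 8), cursors c1@4 c2@7, authorship ...11.22
After op 4 (insert('l')): buffer="lecclldcll" (len 10), cursors c1@5 c2@9, authorship ...111.222
After op 5 (delete): buffer="leccldcl" (len 8), cursors c1@4 c2@7, authorship ...11.22
After op 6 (delete): buffer="lecldl" (len 6), cursors c1@3 c2@5, authorship ...1.2
After op 7 (insert('v')): buffer="lecvldvl" (len 8), cursors c1@4 c2@7, authorship ...11.22
After op 8 (move_left): buffer="lecvldvl" (len 8), cursors c1@3 c2@6, authorship ...11.22
Authorship (.=original, N=cursor N): . . . 1 1 . 2 2
Index 3: author = 1

Answer: cursor 1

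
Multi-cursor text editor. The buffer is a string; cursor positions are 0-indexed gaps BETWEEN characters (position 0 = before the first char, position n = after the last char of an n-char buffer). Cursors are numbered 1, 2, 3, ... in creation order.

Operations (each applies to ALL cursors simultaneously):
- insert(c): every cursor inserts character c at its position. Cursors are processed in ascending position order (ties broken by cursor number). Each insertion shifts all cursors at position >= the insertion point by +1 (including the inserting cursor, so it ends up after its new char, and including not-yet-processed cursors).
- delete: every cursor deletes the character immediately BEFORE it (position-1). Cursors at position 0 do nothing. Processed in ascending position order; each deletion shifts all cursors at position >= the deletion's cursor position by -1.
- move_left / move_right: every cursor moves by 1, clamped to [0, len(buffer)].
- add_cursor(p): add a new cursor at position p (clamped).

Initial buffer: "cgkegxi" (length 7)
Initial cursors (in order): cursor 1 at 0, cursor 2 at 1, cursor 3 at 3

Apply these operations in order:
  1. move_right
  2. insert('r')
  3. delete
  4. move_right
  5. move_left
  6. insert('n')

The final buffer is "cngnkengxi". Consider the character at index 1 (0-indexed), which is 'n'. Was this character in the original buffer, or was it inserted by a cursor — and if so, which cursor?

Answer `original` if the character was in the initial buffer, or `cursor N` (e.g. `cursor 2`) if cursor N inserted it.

Answer: cursor 1

Derivation:
After op 1 (move_right): buffer="cgkegxi" (len 7), cursors c1@1 c2@2 c3@4, authorship .......
After op 2 (insert('r')): buffer="crgrkergxi" (len 10), cursors c1@2 c2@4 c3@7, authorship .1.2..3...
After op 3 (delete): buffer="cgkegxi" (len 7), cursors c1@1 c2@2 c3@4, authorship .......
After op 4 (move_right): buffer="cgkegxi" (len 7), cursors c1@2 c2@3 c3@5, authorship .......
After op 5 (move_left): buffer="cgkegxi" (len 7), cursors c1@1 c2@2 c3@4, authorship .......
After op 6 (insert('n')): buffer="cngnkengxi" (len 10), cursors c1@2 c2@4 c3@7, authorship .1.2..3...
Authorship (.=original, N=cursor N): . 1 . 2 . . 3 . . .
Index 1: author = 1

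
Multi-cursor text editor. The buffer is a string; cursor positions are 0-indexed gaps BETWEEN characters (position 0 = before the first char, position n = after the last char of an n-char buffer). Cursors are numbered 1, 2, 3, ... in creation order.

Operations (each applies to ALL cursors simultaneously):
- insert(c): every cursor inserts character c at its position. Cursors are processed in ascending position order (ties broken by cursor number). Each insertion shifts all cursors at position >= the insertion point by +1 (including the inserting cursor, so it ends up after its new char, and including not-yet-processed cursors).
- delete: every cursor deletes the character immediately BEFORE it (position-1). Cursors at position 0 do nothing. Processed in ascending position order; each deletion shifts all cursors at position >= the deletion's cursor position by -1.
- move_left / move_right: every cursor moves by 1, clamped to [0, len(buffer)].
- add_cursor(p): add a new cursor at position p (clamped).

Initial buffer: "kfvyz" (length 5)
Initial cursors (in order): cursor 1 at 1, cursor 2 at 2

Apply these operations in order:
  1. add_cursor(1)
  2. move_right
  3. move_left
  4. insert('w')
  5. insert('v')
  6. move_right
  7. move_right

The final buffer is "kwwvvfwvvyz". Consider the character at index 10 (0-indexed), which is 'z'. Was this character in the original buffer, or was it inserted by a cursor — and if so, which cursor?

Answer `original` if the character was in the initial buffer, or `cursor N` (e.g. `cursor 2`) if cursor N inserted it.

Answer: original

Derivation:
After op 1 (add_cursor(1)): buffer="kfvyz" (len 5), cursors c1@1 c3@1 c2@2, authorship .....
After op 2 (move_right): buffer="kfvyz" (len 5), cursors c1@2 c3@2 c2@3, authorship .....
After op 3 (move_left): buffer="kfvyz" (len 5), cursors c1@1 c3@1 c2@2, authorship .....
After op 4 (insert('w')): buffer="kwwfwvyz" (len 8), cursors c1@3 c3@3 c2@5, authorship .13.2...
After op 5 (insert('v')): buffer="kwwvvfwvvyz" (len 11), cursors c1@5 c3@5 c2@8, authorship .1313.22...
After op 6 (move_right): buffer="kwwvvfwvvyz" (len 11), cursors c1@6 c3@6 c2@9, authorship .1313.22...
After op 7 (move_right): buffer="kwwvvfwvvyz" (len 11), cursors c1@7 c3@7 c2@10, authorship .1313.22...
Authorship (.=original, N=cursor N): . 1 3 1 3 . 2 2 . . .
Index 10: author = original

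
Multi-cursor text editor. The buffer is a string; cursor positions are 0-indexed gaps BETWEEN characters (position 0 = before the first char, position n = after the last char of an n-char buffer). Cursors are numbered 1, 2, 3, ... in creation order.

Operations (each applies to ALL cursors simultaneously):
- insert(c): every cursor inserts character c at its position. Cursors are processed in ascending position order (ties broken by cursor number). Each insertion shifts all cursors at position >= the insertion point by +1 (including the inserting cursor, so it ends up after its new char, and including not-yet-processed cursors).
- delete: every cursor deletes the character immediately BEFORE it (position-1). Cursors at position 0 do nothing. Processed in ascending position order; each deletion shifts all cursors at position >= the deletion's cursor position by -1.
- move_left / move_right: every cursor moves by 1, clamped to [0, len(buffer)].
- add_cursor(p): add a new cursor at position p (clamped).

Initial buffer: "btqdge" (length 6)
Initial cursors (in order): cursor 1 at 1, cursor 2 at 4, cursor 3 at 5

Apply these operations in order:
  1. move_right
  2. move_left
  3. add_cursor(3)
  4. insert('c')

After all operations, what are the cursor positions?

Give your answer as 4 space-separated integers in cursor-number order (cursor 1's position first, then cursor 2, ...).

After op 1 (move_right): buffer="btqdge" (len 6), cursors c1@2 c2@5 c3@6, authorship ......
After op 2 (move_left): buffer="btqdge" (len 6), cursors c1@1 c2@4 c3@5, authorship ......
After op 3 (add_cursor(3)): buffer="btqdge" (len 6), cursors c1@1 c4@3 c2@4 c3@5, authorship ......
After op 4 (insert('c')): buffer="bctqcdcgce" (len 10), cursors c1@2 c4@5 c2@7 c3@9, authorship .1..4.2.3.

Answer: 2 7 9 5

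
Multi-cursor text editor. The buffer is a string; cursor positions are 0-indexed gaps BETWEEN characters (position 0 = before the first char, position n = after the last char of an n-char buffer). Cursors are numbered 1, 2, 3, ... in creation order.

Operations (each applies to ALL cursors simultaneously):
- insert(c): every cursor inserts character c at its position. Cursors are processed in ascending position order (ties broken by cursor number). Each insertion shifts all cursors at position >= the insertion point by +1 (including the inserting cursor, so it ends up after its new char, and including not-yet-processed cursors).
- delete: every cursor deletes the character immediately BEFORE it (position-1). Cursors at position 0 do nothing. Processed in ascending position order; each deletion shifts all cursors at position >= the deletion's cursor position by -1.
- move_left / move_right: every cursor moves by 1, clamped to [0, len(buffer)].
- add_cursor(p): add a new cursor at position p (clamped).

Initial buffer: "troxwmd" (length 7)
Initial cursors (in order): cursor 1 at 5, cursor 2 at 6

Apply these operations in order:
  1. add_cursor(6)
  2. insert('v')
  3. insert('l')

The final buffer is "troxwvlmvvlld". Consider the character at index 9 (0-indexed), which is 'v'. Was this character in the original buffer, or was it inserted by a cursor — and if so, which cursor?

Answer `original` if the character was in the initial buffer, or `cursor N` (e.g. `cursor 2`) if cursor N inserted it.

After op 1 (add_cursor(6)): buffer="troxwmd" (len 7), cursors c1@5 c2@6 c3@6, authorship .......
After op 2 (insert('v')): buffer="troxwvmvvd" (len 10), cursors c1@6 c2@9 c3@9, authorship .....1.23.
After op 3 (insert('l')): buffer="troxwvlmvvlld" (len 13), cursors c1@7 c2@12 c3@12, authorship .....11.2323.
Authorship (.=original, N=cursor N): . . . . . 1 1 . 2 3 2 3 .
Index 9: author = 3

Answer: cursor 3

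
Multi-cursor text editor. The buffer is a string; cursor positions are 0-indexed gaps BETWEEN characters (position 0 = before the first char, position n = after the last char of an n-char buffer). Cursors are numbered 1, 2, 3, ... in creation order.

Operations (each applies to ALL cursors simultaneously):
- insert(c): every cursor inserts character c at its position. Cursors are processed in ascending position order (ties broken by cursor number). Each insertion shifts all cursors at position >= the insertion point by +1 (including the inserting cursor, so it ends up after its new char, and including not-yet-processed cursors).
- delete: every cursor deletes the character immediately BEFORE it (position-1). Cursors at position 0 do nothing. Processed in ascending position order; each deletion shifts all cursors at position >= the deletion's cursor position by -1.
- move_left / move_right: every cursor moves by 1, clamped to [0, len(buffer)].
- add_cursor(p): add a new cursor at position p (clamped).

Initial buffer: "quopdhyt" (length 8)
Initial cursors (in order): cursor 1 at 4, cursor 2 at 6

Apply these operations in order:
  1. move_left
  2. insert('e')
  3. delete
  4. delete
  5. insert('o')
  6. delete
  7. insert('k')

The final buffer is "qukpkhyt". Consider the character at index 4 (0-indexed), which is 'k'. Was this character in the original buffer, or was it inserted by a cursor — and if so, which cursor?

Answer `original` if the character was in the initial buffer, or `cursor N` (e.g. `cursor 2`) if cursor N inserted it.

Answer: cursor 2

Derivation:
After op 1 (move_left): buffer="quopdhyt" (len 8), cursors c1@3 c2@5, authorship ........
After op 2 (insert('e')): buffer="quoepdehyt" (len 10), cursors c1@4 c2@7, authorship ...1..2...
After op 3 (delete): buffer="quopdhyt" (len 8), cursors c1@3 c2@5, authorship ........
After op 4 (delete): buffer="quphyt" (len 6), cursors c1@2 c2@3, authorship ......
After op 5 (insert('o')): buffer="quopohyt" (len 8), cursors c1@3 c2@5, authorship ..1.2...
After op 6 (delete): buffer="quphyt" (len 6), cursors c1@2 c2@3, authorship ......
After op 7 (insert('k')): buffer="qukpkhyt" (len 8), cursors c1@3 c2@5, authorship ..1.2...
Authorship (.=original, N=cursor N): . . 1 . 2 . . .
Index 4: author = 2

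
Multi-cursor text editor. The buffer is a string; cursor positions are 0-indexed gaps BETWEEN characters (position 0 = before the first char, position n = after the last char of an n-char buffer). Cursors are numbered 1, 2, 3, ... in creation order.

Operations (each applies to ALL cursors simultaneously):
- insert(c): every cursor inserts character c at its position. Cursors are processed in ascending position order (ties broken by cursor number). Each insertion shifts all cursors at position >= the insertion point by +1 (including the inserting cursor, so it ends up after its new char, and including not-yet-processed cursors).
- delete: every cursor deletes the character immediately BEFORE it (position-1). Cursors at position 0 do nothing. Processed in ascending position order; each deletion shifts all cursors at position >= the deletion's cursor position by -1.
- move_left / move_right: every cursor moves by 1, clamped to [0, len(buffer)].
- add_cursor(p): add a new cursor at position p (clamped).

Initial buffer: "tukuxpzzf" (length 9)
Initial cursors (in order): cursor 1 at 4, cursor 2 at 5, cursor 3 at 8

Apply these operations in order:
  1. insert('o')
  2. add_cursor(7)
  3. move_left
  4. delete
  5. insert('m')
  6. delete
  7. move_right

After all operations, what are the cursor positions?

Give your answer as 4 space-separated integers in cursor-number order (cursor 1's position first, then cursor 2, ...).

After op 1 (insert('o')): buffer="tukuoxopzzof" (len 12), cursors c1@5 c2@7 c3@11, authorship ....1.2...3.
After op 2 (add_cursor(7)): buffer="tukuoxopzzof" (len 12), cursors c1@5 c2@7 c4@7 c3@11, authorship ....1.2...3.
After op 3 (move_left): buffer="tukuoxopzzof" (len 12), cursors c1@4 c2@6 c4@6 c3@10, authorship ....1.2...3.
After op 4 (delete): buffer="tukopzof" (len 8), cursors c1@3 c2@3 c4@3 c3@6, authorship ...2..3.
After op 5 (insert('m')): buffer="tukmmmopzmof" (len 12), cursors c1@6 c2@6 c4@6 c3@10, authorship ...1242..33.
After op 6 (delete): buffer="tukopzof" (len 8), cursors c1@3 c2@3 c4@3 c3@6, authorship ...2..3.
After op 7 (move_right): buffer="tukopzof" (len 8), cursors c1@4 c2@4 c4@4 c3@7, authorship ...2..3.

Answer: 4 4 7 4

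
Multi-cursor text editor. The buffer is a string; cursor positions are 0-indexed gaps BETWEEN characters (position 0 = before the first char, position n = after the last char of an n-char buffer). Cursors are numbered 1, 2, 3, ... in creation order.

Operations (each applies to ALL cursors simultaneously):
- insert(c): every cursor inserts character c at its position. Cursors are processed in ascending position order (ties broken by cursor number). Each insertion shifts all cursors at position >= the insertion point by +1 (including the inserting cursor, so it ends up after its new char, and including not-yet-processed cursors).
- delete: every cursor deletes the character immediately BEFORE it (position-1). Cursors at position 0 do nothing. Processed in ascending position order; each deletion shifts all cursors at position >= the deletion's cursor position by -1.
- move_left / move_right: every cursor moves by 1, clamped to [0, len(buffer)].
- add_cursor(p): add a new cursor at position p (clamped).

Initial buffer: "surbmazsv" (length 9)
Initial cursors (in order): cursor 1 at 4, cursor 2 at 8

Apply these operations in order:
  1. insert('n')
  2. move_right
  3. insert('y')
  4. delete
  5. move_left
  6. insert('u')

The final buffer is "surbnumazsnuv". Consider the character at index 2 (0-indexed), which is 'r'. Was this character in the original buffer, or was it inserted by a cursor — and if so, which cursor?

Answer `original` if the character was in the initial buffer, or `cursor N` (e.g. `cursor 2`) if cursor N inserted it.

Answer: original

Derivation:
After op 1 (insert('n')): buffer="surbnmazsnv" (len 11), cursors c1@5 c2@10, authorship ....1....2.
After op 2 (move_right): buffer="surbnmazsnv" (len 11), cursors c1@6 c2@11, authorship ....1....2.
After op 3 (insert('y')): buffer="surbnmyazsnvy" (len 13), cursors c1@7 c2@13, authorship ....1.1...2.2
After op 4 (delete): buffer="surbnmazsnv" (len 11), cursors c1@6 c2@11, authorship ....1....2.
After op 5 (move_left): buffer="surbnmazsnv" (len 11), cursors c1@5 c2@10, authorship ....1....2.
After op 6 (insert('u')): buffer="surbnumazsnuv" (len 13), cursors c1@6 c2@12, authorship ....11....22.
Authorship (.=original, N=cursor N): . . . . 1 1 . . . . 2 2 .
Index 2: author = original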